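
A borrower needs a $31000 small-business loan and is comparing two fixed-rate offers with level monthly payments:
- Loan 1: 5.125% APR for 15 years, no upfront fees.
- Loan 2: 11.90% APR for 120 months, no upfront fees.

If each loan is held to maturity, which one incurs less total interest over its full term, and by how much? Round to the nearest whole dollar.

Loan 1: at 5.125% the monthly rate is 0.0042708, so the payment is 31,000 × 0.0042708 / (1 − 1.0042708^−180) = $247.17.
Total interest on Loan 1 = 180 × $247.17 − $31,000 = $13,490.60.
Loan 2: monthly rate = 11.9%/12 = 0.0099167; payment = 31,000 × 0.0099167 / (1 − (1+0.0099167)^−120) = $442.97.
Total interest on Loan 2 = 120 × $442.97 − $31,000 = $22,156.40.
Loan 1 is lower by $8,665.80.

Loan 1 by $8,666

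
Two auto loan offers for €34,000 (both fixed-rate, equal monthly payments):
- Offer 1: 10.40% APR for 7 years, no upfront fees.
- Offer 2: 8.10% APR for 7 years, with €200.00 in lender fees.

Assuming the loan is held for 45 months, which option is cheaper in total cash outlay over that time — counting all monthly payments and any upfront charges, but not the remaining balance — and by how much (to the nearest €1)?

Offer 2 by €1,594

Offer 1: monthly rate = 10.4%/12 = 0.0086667; payment = 34,000 × 0.0086667 / (1 − (1+0.0086667)^−84) = €571.49.
Offer 2: monthly rate = 8.1%/12 = 0.0067500; payment = 34,000 × 0.0067500 / (1 − (1+0.0067500)^−84) = €531.63.
Over 45 months: Offer 1 costs 45 × €571.49 = €25,717.05; Offer 2 costs 45 × €531.63 + €200.00 = €24,123.35.
Offer 2 is cheaper by €25,717.05 − €24,123.35 = €1,593.70.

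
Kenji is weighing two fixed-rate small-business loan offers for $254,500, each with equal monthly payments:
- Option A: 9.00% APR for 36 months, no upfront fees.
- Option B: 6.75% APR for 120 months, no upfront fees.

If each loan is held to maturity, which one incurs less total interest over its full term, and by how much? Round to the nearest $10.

Option A: monthly rate = 9%/12 = 0.0075000; payment = 254,500 × 0.0075000 / (1 − (1+0.0075000)^−36) = $8,093.03.
Total interest on Option A = 36 × $8,093.03 − $254,500 = $36,849.08.
Option B: monthly rate = 6.75%/12 = 0.0056250; payment = 254,500 × 0.0056250 / (1 − (1+0.0056250)^−120) = $2,922.27.
Total interest on Option B = 120 × $2,922.27 − $254,500 = $96,172.40.
Option A is lower by $59,323.32.

Option A by $59,320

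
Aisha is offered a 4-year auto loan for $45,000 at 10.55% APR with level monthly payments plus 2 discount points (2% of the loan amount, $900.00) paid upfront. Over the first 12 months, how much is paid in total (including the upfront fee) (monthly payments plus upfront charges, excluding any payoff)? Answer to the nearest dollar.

$14,739

At 10.55% the monthly rate is 0.0087917, so the payment is 45,000 × 0.0087917 / (1 − 1.0087917^−48) = $1,153.24.
Total outlay = 12 × $1,153.24 + $900.00 = $14,738.88.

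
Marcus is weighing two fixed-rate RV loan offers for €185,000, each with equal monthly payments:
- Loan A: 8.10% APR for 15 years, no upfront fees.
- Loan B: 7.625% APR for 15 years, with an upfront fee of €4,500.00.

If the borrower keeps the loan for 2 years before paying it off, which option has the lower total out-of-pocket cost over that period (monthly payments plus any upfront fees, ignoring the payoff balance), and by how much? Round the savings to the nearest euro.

Loan A by €3,288

Loan A: monthly rate = 8.1%/12 = 0.0067500; payment = 185,000 × 0.0067500 / (1 − (1+0.0067500)^−180) = €1,778.65.
Loan B: monthly rate = 7.625%/12 = 0.0063542; payment = 185,000 × 0.0063542 / (1 − (1+0.0063542)^−180) = €1,728.14.
Over 24 months: Loan A costs 24 × €1,778.65 = €42,687.60; Loan B costs 24 × €1,728.14 + €4,500.00 = €45,975.36.
Loan A is cheaper by €45,975.36 − €42,687.60 = €3,287.76.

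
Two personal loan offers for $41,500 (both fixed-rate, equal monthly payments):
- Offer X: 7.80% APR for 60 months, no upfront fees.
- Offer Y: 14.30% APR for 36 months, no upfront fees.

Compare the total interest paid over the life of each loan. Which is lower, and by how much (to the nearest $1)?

Offer X by $1,029

Offer X: monthly rate = 7.8%/12 = 0.0065000; payment = 41,500 × 0.0065000 / (1 − (1+0.0065000)^−60) = $837.50.
Total interest on Offer X = 60 × $837.50 − $41,500 = $8,750.00.
Offer Y: at 14.30% the monthly rate is 0.0119167, so the payment is 41,500 × 0.0119167 / (1 − 1.0119167^−36) = $1,424.43.
Total interest on Offer Y = 36 × $1,424.43 − $41,500 = $9,779.48.
Offer X is lower by $1,029.48.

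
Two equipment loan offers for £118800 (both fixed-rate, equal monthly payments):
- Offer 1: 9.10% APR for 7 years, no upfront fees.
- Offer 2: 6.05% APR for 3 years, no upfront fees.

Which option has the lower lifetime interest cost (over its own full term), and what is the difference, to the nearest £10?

Offer 1: monthly rate = 9.1%/12 = 0.0075833; payment = 118,800 × 0.0075833 / (1 − (1+0.0075833)^−84) = £1,917.42.
Total interest on Offer 1 = 84 × £1,917.42 − £118,800 = £42,263.28.
Offer 2: at 6.05% the monthly rate is 0.0050417, so the payment is 118,800 × 0.0050417 / (1 − 1.0050417^−36) = £3,616.82.
Total interest on Offer 2 = 36 × £3,616.82 − £118,800 = £11,405.52.
Offer 2 is lower by £30,857.76.

Offer 2 by £30,860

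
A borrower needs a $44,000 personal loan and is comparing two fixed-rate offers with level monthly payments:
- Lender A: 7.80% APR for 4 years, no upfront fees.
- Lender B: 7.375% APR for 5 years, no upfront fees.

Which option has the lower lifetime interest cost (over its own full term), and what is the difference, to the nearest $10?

Lender A by $1,380

Lender A: at 7.80% the monthly rate is 0.0065000, so the payment is 44,000 × 0.0065000 / (1 − 1.0065000^−48) = $1,070.04.
Total interest on Lender A = 48 × $1,070.04 − $44,000 = $7,361.92.
Lender B: at 7.375% the monthly rate is 0.0061458, so the payment is 44,000 × 0.0061458 / (1 − 1.0061458^−60) = $879.06.
Total interest on Lender B = 60 × $879.06 − $44,000 = $8,743.60.
Lender A is lower by $1,381.68.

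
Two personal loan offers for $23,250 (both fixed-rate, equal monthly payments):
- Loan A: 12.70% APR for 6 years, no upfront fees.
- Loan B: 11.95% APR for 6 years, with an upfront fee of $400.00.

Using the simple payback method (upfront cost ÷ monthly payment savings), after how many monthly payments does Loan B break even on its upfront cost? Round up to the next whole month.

44 months

Loan A: at 12.70% the monthly rate is 0.0105833, so the payment is 23,250 × 0.0105833 / (1 − 1.0105833^−72) = $463.05.
Loan B: monthly rate = 11.95%/12 = 0.0099583; payment = 23,250 × 0.0099583 / (1 − (1+0.0099583)^−72) = $453.94.
Monthly savings = $463.05 − $453.94 = $9.11.
Break-even = $400.00 / $9.11 = 43.91 → 44 months.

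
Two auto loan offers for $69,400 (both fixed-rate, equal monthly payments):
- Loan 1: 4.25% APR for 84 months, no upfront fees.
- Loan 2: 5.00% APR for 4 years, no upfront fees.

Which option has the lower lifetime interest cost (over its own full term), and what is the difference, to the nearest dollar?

Loan 1: monthly rate = 4.25%/12 = 0.0035417; payment = 69,400 × 0.0035417 / (1 − (1+0.0035417)^−84) = $956.62.
Total interest on Loan 1 = 84 × $956.62 − $69,400 = $10,956.08.
Loan 2: at 5.00% the monthly rate is 0.0041667, so the payment is 69,400 × 0.0041667 / (1 − 1.0041667^−48) = $1,598.23.
Total interest on Loan 2 = 48 × $1,598.23 − $69,400 = $7,315.04.
Loan 2 is lower by $3,641.04.

Loan 2 by $3,641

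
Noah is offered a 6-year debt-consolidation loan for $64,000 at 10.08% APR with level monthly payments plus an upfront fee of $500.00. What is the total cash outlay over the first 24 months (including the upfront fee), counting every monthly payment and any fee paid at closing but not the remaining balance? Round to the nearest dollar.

$29,018

At 10.08% the monthly rate is 0.0084000, so the payment is 64,000 × 0.0084000 / (1 − 1.0084000^−72) = $1,188.24.
Total outlay = 24 × $1,188.24 + $500.00 = $29,017.76.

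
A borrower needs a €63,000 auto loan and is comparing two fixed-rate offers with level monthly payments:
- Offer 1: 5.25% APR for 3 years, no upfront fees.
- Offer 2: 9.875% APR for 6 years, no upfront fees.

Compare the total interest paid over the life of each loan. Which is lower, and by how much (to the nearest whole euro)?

Offer 1: at 5.25% the monthly rate is 0.0043750, so the payment is 63,000 × 0.0043750 / (1 − 1.0043750^−36) = €1,895.25.
Total interest on Offer 1 = 36 × €1,895.25 − €63,000 = €5,229.00.
Offer 2: at 9.875% the monthly rate is 0.0082292, so the payment is 63,000 × 0.0082292 / (1 − 1.0082292^−72) = €1,163.16.
Total interest on Offer 2 = 72 × €1,163.16 − €63,000 = €20,747.52.
Offer 1 is lower by €15,518.52.

Offer 1 by €15,519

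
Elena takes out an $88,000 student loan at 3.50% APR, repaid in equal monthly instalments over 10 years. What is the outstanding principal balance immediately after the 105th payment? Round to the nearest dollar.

$12,753

With monthly rate i = 3.5%/12 = 0.0029167, the balance after k of n payments is P · [(1+i)^n − (1+i)^k] / [(1+i)^n − 1].
(1+0.0029167)^120 = 1.41834482 and (1+0.0029167)^105 = 1.35771651, so the balance is 88,000 × (1.41834482 − 1.35771651) / (1.41834482 − 1) = $12,753.33.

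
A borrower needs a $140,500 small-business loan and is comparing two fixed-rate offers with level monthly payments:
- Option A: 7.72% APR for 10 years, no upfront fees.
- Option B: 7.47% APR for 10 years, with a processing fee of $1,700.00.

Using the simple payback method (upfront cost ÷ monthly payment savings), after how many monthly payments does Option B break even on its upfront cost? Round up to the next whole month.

Option A: at 7.72% the monthly rate is 0.0064333, so the payment is 140,500 × 0.0064333 / (1 − 1.0064333^−120) = $1,683.94.
Option B: monthly rate = 7.47%/12 = 0.0062250; payment = 140,500 × 0.0062250 / (1 − (1+0.0062250)^−120) = $1,665.56.
Monthly savings = $1,683.94 − $1,665.56 = $18.38.
Break-even = $1,700.00 / $18.38 = 92.49 → 93 months.

93 months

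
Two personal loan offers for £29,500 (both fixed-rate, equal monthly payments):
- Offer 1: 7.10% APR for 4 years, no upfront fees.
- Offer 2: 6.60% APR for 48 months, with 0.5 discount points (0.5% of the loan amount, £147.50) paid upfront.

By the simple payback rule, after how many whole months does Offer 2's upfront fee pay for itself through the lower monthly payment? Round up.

Offer 1: at 7.10% the monthly rate is 0.0059167, so the payment is 29,500 × 0.0059167 / (1 − 1.0059167^−48) = £707.78.
Offer 2: at 6.60% the monthly rate is 0.0055000, so the payment is 29,500 × 0.0055000 / (1 − 1.0055000^−48) = £700.95.
Monthly savings = £707.78 − £700.95 = £6.83.
Break-even = £147.50 / £6.83 = 21.60 → 22 months.

22 months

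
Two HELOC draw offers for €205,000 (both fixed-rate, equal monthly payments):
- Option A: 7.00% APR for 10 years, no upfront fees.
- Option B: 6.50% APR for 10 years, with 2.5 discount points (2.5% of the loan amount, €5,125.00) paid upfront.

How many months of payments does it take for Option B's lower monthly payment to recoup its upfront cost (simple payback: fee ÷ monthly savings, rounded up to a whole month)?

98 months

Option A: monthly rate = 7%/12 = 0.0058333; payment = 205,000 × 0.0058333 / (1 − (1+0.0058333)^−120) = €2,380.22.
Option B: monthly rate = 6.5%/12 = 0.0054167; payment = 205,000 × 0.0054167 / (1 − (1+0.0054167)^−120) = €2,327.73.
Monthly savings = €2,380.22 − €2,327.73 = €52.49.
Break-even = €5,125.00 / €52.49 = 97.64 → 98 months.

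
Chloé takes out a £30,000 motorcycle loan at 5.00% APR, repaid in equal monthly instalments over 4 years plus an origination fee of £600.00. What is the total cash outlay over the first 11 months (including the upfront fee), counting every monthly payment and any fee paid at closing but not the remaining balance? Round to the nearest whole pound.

At 5.00% the monthly rate is 0.0041667, so the payment is 30,000 × 0.0041667 / (1 − 1.0041667^−48) = £690.88.
Total outlay = 11 × £690.88 + £600.00 = £8,199.68.

£8,200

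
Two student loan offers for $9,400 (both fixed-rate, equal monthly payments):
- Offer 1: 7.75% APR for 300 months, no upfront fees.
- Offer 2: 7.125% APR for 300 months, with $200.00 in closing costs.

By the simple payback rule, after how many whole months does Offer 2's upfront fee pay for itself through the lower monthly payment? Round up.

53 months

Offer 1: monthly rate = 7.75%/12 = 0.0064583; payment = 9,400 × 0.0064583 / (1 − (1+0.0064583)^−300) = $71.00.
Offer 2: at 7.125% the monthly rate is 0.0059375, so the payment is 9,400 × 0.0059375 / (1 − 1.0059375^−300) = $67.19.
Monthly savings = $71.00 − $67.19 = $3.81.
Break-even = $200.00 / $3.81 = 52.49 → 53 months.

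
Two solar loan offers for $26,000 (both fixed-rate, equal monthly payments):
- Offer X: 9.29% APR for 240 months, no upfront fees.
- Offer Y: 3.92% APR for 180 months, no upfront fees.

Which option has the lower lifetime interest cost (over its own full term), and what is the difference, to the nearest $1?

Offer Y by $22,882

Offer X: monthly rate = 9.29%/12 = 0.0077417; payment = 26,000 × 0.0077417 / (1 − (1+0.0077417)^−240) = $238.80.
Total interest on Offer X = 240 × $238.80 − $26,000 = $31,312.00.
Offer Y: at 3.92% the monthly rate is 0.0032667, so the payment is 26,000 × 0.0032667 / (1 − 1.0032667^−180) = $191.28.
Total interest on Offer Y = 180 × $191.28 − $26,000 = $8,430.40.
Offer Y is lower by $22,881.60.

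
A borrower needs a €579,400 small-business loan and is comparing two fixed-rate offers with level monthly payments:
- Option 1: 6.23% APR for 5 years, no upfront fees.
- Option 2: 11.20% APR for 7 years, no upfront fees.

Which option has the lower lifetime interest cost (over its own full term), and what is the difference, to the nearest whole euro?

Option 1: at 6.23% the monthly rate is 0.0051917, so the payment is 579,400 × 0.0051917 / (1 − 1.0051917^−60) = €11,263.49.
Total interest on Option 1 = 60 × €11,263.49 − €579,400 = €96,409.40.
Option 2: at 11.20% the monthly rate is 0.0093333, so the payment is 579,400 × 0.0093333 / (1 − 1.0093333^−84) = €9,981.77.
Total interest on Option 2 = 84 × €9,981.77 − €579,400 = €259,068.68.
Option 1 is lower by €162,659.28.

Option 1 by €162,659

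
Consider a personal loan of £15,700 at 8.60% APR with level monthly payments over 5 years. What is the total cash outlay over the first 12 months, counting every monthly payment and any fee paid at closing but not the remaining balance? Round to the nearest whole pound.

At 8.60% the monthly rate is 0.0071667, so the payment is 15,700 × 0.0071667 / (1 − 1.0071667^−60) = £322.87.
Total outlay = 12 × £322.87 = £3,874.44.

£3,874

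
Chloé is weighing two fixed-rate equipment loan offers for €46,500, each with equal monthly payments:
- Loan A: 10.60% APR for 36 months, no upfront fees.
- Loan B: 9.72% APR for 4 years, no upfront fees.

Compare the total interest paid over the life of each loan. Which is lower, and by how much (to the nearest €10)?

Loan A: at 10.60% the monthly rate is 0.0088333, so the payment is 46,500 × 0.0088333 / (1 − 1.0088333^−36) = €1,513.56.
Total interest on Loan A = 36 × €1,513.56 − €46,500 = €7,988.16.
Loan B: monthly rate = 9.72%/12 = 0.0081000; payment = 46,500 × 0.0081000 / (1 − (1+0.0081000)^−48) = €1,173.12.
Total interest on Loan B = 48 × €1,173.12 − €46,500 = €9,809.76.
Loan A is lower by €1,821.60.

Loan A by €1,820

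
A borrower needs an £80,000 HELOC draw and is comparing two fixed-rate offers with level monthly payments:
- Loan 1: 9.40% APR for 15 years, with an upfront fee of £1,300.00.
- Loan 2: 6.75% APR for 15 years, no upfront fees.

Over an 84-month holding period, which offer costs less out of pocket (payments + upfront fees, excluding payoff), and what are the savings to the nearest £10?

Loan 2 by £11,600

Loan 1: at 9.40% the monthly rate is 0.0078333, so the payment is 80,000 × 0.0078333 / (1 − 1.0078333^−180) = £830.56.
Loan 2: at 6.75% the monthly rate is 0.0056250, so the payment is 80,000 × 0.0056250 / (1 − 1.0056250^−180) = £707.93.
Over 84 months: Loan 1 costs 84 × £830.56 + £1,300.00 = £71,067.04; Loan 2 costs 84 × £707.93 = £59,466.12.
Loan 2 is cheaper by £71,067.04 − £59,466.12 = £11,600.92.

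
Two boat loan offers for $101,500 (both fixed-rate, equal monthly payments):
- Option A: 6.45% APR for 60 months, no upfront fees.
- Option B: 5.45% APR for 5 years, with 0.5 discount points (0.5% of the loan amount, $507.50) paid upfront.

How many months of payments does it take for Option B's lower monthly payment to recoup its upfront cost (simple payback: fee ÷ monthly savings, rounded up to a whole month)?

11 months

Option A: at 6.45% the monthly rate is 0.0053750, so the payment is 101,500 × 0.0053750 / (1 − 1.0053750^−60) = $1,983.59.
Option B: monthly rate = 5.45%/12 = 0.0045417; payment = 101,500 × 0.0045417 / (1 − (1+0.0045417)^−60) = $1,936.43.
Monthly savings = $1,983.59 − $1,936.43 = $47.16.
Break-even = $507.50 / $47.16 = 10.76 → 11 months.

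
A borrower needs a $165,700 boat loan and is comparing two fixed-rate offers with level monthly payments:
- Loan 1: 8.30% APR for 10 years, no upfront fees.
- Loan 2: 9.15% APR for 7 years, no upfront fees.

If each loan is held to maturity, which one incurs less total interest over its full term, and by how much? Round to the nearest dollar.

Loan 1: monthly rate = 8.3%/12 = 0.0069167; payment = 165,700 × 0.0069167 / (1 − (1+0.0069167)^−120) = $2,036.76.
Total interest on Loan 1 = 120 × $2,036.76 − $165,700 = $78,711.20.
Loan 2: at 9.15% the monthly rate is 0.0076250, so the payment is 165,700 × 0.0076250 / (1 − 1.0076250^−84) = $2,678.59.
Total interest on Loan 2 = 84 × $2,678.59 − $165,700 = $59,301.56.
Loan 2 is lower by $19,409.64.

Loan 2 by $19,410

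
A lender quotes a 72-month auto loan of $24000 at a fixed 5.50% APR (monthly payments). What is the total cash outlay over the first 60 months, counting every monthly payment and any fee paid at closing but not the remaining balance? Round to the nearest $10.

Monthly rate = 5.5%/12 = 0.0045833; payment = 24,000 × 0.0045833 / (1 − (1+0.0045833)^−72) = $392.11.
Total outlay = 60 × $392.11 = $23,526.60.

$23,530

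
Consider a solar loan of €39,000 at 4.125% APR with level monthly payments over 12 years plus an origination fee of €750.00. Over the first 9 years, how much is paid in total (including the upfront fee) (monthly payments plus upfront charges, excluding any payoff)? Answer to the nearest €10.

Monthly rate = 4.125%/12 = 0.0034375; payment = 39,000 × 0.0034375 / (1 − (1+0.0034375)^−144) = €343.83.
Total outlay = 108 × €343.83 + €750.00 = €37,883.64.

€37,880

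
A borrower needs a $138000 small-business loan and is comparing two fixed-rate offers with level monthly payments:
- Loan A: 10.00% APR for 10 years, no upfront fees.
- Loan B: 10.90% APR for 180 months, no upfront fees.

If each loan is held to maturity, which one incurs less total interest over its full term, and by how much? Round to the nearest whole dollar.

Loan A by $61,931

Loan A: monthly rate = 10%/12 = 0.0083333; payment = 138,000 × 0.0083333 / (1 − (1+0.0083333)^−120) = $1,823.68.
Total interest on Loan A = 120 × $1,823.68 − $138,000 = $80,841.60.
Loan B: monthly rate = 10.9%/12 = 0.0090833; payment = 138,000 × 0.0090833 / (1 − (1+0.0090833)^−180) = $1,559.85.
Total interest on Loan B = 180 × $1,559.85 − $138,000 = $142,773.00.
Loan A is lower by $61,931.40.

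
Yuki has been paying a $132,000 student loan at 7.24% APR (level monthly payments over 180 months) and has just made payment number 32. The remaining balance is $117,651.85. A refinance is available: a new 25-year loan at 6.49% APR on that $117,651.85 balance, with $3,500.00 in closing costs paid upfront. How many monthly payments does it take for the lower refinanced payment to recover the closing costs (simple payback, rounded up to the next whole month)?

Current payment = 132,000 × 7.24%/12 / (1 − (1+0.0060333)^−180) = $1,204.24.
Refinanced payment = 117,651.85 × 0.0054083 / (1 − (1+0.0054083)^−300) = $793.66.
Monthly savings = $1,204.24 − $793.66 = $410.58.
Break-even = $3,500.00 / $410.58 = 8.52 → 9 months.

9 months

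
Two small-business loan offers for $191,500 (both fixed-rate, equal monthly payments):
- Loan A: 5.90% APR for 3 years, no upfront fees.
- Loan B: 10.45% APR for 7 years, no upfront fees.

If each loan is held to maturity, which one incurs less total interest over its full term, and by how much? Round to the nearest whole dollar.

Loan A by $61,385

Loan A: at 5.90% the monthly rate is 0.0049167, so the payment is 191,500 × 0.0049167 / (1 − 1.0049167^−36) = $5,817.13.
Total interest on Loan A = 36 × $5,817.13 − $191,500 = $17,916.68.
Loan B: monthly rate = 10.45%/12 = 0.0087083; payment = 191,500 × 0.0087083 / (1 − (1+0.0087083)^−84) = $3,223.83.
Total interest on Loan B = 84 × $3,223.83 − $191,500 = $79,301.72.
Loan A is lower by $61,385.04.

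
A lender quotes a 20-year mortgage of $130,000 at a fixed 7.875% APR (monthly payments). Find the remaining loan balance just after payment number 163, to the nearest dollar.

With monthly rate i = 7.875%/12 = 0.0065625, the balance after k of n payments is P · [(1+i)^n − (1+i)^k] / [(1+i)^n − 1].
(1+0.0065625)^240 = 4.80594902 and (1+0.0065625)^163 = 2.90430137, so the balance is 130,000 × (4.80594902 − 2.90430137) / (4.80594902 − 1) = $64,954.68.

$64,955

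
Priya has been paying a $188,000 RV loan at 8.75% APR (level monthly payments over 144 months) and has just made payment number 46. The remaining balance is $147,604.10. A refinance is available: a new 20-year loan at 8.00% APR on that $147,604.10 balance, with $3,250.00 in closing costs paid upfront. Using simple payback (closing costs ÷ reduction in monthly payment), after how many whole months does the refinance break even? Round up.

4 months

Current payment = 188,000 × 8.75%/12 / (1 − (1+0.0072917)^−144) = $2,113.11.
Refinanced payment = 147,604.10 × 0.0066667 / (1 − (1+0.0066667)^−240) = $1,234.62.
Monthly savings = $2,113.11 − $1,234.62 = $878.49.
Break-even = $3,250.00 / $878.49 = 3.70 → 4 months.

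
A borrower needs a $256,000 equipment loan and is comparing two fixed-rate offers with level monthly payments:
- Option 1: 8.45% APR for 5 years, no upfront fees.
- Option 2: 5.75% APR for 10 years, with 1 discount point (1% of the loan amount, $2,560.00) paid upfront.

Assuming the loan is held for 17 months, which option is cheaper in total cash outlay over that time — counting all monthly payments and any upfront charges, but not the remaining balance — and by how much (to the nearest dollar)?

Option 1: at 8.45% the monthly rate is 0.0070417, so the payment is 256,000 × 0.0070417 / (1 − 1.0070417^−60) = $5,246.07.
Option 2: monthly rate = 5.75%/12 = 0.0047917; payment = 256,000 × 0.0047917 / (1 − (1+0.0047917)^−120) = $2,810.09.
Over 17 months: Option 1 costs 17 × $5,246.07 = $89,183.19; Option 2 costs 17 × $2,810.09 + $2,560.00 = $50,331.53.
Option 2 is cheaper by $89,183.19 − $50,331.53 = $38,851.66.

Option 2 by $38,852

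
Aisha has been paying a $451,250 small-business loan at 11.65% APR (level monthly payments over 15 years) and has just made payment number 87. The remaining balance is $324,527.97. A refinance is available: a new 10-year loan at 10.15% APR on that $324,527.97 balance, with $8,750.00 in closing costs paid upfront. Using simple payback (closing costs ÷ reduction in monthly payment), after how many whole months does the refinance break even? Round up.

9 months

Current payment = 451,250 × 11.65%/12 / (1 − (1+0.0097083)^−180) = $5,314.57.
Refinanced payment = 324,527.97 × 0.0084583 / (1 − (1+0.0084583)^−120) = $4,315.66.
Monthly savings = $5,314.57 − $4,315.66 = $998.91.
Break-even = $8,750.00 / $998.91 = 8.76 → 9 months.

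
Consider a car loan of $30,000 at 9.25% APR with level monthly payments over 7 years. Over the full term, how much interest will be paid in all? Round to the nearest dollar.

Monthly rate = 9.25%/12 = 0.0077083; payment = 30,000 × 0.0077083 / (1 − (1+0.0077083)^−84) = $486.49.
Total paid = 84 × $486.49 = $40,865.16; interest = $40,865.16 − $30,000 = $10,865.16.

$10,865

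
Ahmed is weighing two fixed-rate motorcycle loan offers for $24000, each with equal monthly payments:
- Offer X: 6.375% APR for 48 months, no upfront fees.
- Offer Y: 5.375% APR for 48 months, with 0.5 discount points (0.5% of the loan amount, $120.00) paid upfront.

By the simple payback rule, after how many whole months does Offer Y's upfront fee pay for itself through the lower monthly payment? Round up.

11 months

Offer X: at 6.375% the monthly rate is 0.0053125, so the payment is 24,000 × 0.0053125 / (1 − 1.0053125^−48) = $567.78.
Offer Y: monthly rate = 5.375%/12 = 0.0044792; payment = 24,000 × 0.0044792 / (1 − (1+0.0044792)^−48) = $556.79.
Monthly savings = $567.78 − $556.79 = $10.99.
Break-even = $120.00 / $10.99 = 10.92 → 11 months.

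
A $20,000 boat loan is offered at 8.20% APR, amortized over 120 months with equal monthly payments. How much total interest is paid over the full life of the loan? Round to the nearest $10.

$9,370

Monthly rate = 8.2%/12 = 0.0068333; payment = 20,000 × 0.0068333 / (1 − (1+0.0068333)^−120) = $244.77.
Total paid = 120 × $244.77 = $29,372.40; interest = $29,372.40 − $20,000 = $9,372.40.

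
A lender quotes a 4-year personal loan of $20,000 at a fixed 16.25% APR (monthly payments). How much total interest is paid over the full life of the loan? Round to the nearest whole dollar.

At 16.25% the monthly rate is 0.0135417, so the payment is 20,000 × 0.0135417 / (1 − 1.0135417^−48) = $569.37.
Total paid = 48 × $569.37 = $27,329.76; interest = $27,329.76 − $20,000 = $7,329.76.

$7,330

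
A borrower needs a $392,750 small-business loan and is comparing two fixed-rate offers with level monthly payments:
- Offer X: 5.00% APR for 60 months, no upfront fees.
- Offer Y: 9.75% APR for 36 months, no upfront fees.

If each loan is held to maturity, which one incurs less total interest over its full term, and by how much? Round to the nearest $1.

Offer X by $9,867

Offer X: monthly rate = 5%/12 = 0.0041667; payment = 392,750 × 0.0041667 / (1 − (1+0.0041667)^−60) = $7,411.68.
Total interest on Offer X = 60 × $7,411.68 − $392,750 = $51,950.80.
Offer Y: monthly rate = 9.75%/12 = 0.0081250; payment = 392,750 × 0.0081250 / (1 − (1+0.0081250)^−36) = $12,626.89.
Total interest on Offer Y = 36 × $12,626.89 − $392,750 = $61,818.04.
Offer X is lower by $9,867.24.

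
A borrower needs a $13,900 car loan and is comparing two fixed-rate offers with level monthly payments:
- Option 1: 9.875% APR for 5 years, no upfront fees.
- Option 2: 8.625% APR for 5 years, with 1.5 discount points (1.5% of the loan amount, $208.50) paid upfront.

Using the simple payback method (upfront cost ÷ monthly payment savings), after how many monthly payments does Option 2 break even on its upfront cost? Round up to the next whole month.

Option 1: monthly rate = 9.875%/12 = 0.0082292; payment = 13,900 × 0.0082292 / (1 − (1+0.0082292)^−60) = $294.48.
Option 2: at 8.625% the monthly rate is 0.0071875, so the payment is 13,900 × 0.0071875 / (1 − 1.0071875^−60) = $286.02.
Monthly savings = $294.48 − $286.02 = $8.46.
Break-even = $208.50 / $8.46 = 24.65 → 25 months.

25 months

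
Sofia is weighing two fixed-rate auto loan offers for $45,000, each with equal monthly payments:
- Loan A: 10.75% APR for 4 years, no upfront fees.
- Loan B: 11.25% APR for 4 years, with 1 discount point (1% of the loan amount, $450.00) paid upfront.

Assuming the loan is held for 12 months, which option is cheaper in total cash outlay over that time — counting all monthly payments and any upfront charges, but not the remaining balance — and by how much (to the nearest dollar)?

Loan A by $581

Loan A: at 10.75% the monthly rate is 0.0089583, so the payment is 45,000 × 0.0089583 / (1 − 1.0089583^−48) = $1,157.59.
Loan B: at 11.25% the monthly rate is 0.0093750, so the payment is 45,000 × 0.0093750 / (1 − 1.0093750^−48) = $1,168.52.
Over 12 months: Loan A costs 12 × $1,157.59 = $13,891.08; Loan B costs 12 × $1,168.52 + $450.00 = $14,472.24.
Loan A is cheaper by $14,472.24 − $13,891.08 = $581.16.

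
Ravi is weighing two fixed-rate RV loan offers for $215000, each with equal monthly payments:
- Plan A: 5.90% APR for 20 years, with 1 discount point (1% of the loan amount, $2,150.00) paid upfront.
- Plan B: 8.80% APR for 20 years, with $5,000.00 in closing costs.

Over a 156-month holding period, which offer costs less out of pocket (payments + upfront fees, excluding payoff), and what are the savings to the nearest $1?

Plan A by $61,957

Plan A: at 5.90% the monthly rate is 0.0049167, so the payment is 215,000 × 0.0049167 / (1 − 1.0049167^−240) = $1,527.95.
Plan B: monthly rate = 8.8%/12 = 0.0073333; payment = 215,000 × 0.0073333 / (1 − (1+0.0073333)^−240) = $1,906.84.
Over 156 months: Plan A costs 156 × $1,527.95 + $2,150.00 = $240,510.20; Plan B costs 156 × $1,906.84 + $5,000.00 = $302,467.04.
Plan A is cheaper by $302,467.04 − $240,510.20 = $61,956.84.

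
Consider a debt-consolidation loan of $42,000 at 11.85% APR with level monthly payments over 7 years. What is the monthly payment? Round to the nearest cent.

$738.05

Monthly rate = 11.85%/12 = 0.0098750; payment = 42,000 × 0.0098750 / (1 − (1+0.0098750)^−84) = $738.05.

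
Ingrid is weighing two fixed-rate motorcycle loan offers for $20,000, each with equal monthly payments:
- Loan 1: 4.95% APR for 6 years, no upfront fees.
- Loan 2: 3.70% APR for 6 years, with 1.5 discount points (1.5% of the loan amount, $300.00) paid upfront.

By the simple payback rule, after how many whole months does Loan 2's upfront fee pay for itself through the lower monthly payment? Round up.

27 months

Loan 1: at 4.95% the monthly rate is 0.0041250, so the payment is 20,000 × 0.0041250 / (1 − 1.0041250^−72) = $321.63.
Loan 2: at 3.70% the monthly rate is 0.0030833, so the payment is 20,000 × 0.0030833 / (1 − 1.0030833^−72) = $310.18.
Monthly savings = $321.63 − $310.18 = $11.45.
Break-even = $300.00 / $11.45 = 26.20 → 27 months.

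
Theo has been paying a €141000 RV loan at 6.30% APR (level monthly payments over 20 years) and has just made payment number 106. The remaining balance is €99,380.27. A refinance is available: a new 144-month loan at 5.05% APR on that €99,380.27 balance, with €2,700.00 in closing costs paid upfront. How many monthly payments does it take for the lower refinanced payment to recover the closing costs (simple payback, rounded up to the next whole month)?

Current payment = 141,000 × 6.3%/12 / (1 − (1+0.0052500)^−240) = €1,034.72.
Refinanced payment = 99,380.27 × 0.0042083 / (1 − (1+0.0042083)^−144) = €921.65.
Monthly savings = €1,034.72 − €921.65 = €113.07.
Break-even = €2,700.00 / €113.07 = 23.88 → 24 months.

24 months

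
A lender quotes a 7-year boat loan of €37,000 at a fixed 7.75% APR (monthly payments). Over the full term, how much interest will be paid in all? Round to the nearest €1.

At 7.75% the monthly rate is 0.0064583, so the payment is 37,000 × 0.0064583 / (1 − 1.0064583^−84) = €572.09.
Total paid = 84 × €572.09 = €48,055.56; interest = €48,055.56 − €37,000 = €11,055.56.

€11,056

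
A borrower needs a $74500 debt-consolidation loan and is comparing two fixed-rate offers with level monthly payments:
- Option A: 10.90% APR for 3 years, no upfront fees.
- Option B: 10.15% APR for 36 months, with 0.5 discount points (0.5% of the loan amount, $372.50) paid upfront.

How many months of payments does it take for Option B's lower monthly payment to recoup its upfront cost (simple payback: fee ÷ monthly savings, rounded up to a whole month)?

Option A: monthly rate = 10.9%/12 = 0.0090833; payment = 74,500 × 0.0090833 / (1 − (1+0.0090833)^−36) = $2,435.51.
Option B: monthly rate = 10.15%/12 = 0.0084583; payment = 74,500 × 0.0084583 / (1 − (1+0.0084583)^−36) = $2,409.16.
Monthly savings = $2,435.51 − $2,409.16 = $26.35.
Break-even = $372.50 / $26.35 = 14.14 → 15 months.

15 months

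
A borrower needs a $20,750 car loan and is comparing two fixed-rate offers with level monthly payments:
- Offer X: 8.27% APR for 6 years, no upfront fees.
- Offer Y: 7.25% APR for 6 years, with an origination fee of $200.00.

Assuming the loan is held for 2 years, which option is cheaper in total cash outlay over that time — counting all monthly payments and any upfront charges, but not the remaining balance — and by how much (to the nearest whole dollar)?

Offer X: at 8.27% the monthly rate is 0.0068917, so the payment is 20,750 × 0.0068917 / (1 − 1.0068917^−72) = $366.56.
Offer Y: at 7.25% the monthly rate is 0.0060417, so the payment is 20,750 × 0.0060417 / (1 − 1.0060417^−72) = $356.26.
Over 24 months: Offer X costs 24 × $366.56 = $8,797.44; Offer Y costs 24 × $356.26 + $200.00 = $8,750.24.
Offer Y is cheaper by $8,797.44 − $8,750.24 = $47.20.

Offer Y by $47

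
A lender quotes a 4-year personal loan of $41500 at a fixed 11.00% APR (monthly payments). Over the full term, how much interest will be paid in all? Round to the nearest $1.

At 11.00% the monthly rate is 0.0091667, so the payment is 41,500 × 0.0091667 / (1 − 1.0091667^−48) = $1,072.59.
Total paid = 48 × $1,072.59 = $51,484.32; interest = $51,484.32 − $41,500 = $9,984.32.

$9,984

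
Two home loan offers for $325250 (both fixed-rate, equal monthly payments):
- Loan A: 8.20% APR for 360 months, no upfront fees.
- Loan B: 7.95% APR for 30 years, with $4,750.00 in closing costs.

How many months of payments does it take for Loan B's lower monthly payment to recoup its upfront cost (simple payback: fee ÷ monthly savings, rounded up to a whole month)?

Loan A: at 8.20% the monthly rate is 0.0068333, so the payment is 325,250 × 0.0068333 / (1 − 1.0068333^−360) = $2,432.07.
Loan B: monthly rate = 7.95%/12 = 0.0066250; payment = 325,250 × 0.0066250 / (1 − (1+0.0066250)^−360) = $2,375.24.
Monthly savings = $2,432.07 − $2,375.24 = $56.83.
Break-even = $4,750.00 / $56.83 = 83.58 → 84 months.

84 months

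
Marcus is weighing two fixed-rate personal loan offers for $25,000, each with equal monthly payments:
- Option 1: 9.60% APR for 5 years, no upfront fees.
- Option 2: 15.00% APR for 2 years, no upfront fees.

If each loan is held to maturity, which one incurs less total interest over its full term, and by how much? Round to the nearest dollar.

Option 2 by $2,484

Option 1: at 9.60% the monthly rate is 0.0080000, so the payment is 25,000 × 0.0080000 / (1 − 1.0080000^−60) = $526.27.
Total interest on Option 1 = 60 × $526.27 − $25,000 = $6,576.20.
Option 2: at 15.00% the monthly rate is 0.0125000, so the payment is 25,000 × 0.0125000 / (1 − 1.0125000^−24) = $1,212.17.
Total interest on Option 2 = 24 × $1,212.17 − $25,000 = $4,092.08.
Option 2 is lower by $2,484.12.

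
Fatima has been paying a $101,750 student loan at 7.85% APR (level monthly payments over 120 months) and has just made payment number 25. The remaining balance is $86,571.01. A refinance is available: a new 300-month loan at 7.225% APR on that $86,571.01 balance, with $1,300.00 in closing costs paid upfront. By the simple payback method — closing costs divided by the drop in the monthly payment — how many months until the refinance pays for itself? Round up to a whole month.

Current payment = 101,750 × 7.85%/12 / (1 − (1+0.0065417)^−120) = $1,226.46.
Refinanced payment = 86,571.01 × 0.0060208 / (1 − (1+0.0060208)^−300) = $624.35.
Monthly savings = $1,226.46 − $624.35 = $602.11.
Break-even = $1,300.00 / $602.11 = 2.16 → 3 months.

3 months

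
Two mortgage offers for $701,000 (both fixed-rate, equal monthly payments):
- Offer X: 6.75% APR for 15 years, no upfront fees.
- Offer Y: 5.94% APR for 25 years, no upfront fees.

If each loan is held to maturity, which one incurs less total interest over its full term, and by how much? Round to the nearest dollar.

Offer X by $230,684

Offer X: at 6.75% the monthly rate is 0.0056250, so the payment is 701,000 × 0.0056250 / (1 − 1.0056250^−180) = $6,203.22.
Total interest on Offer X = 180 × $6,203.22 − $701,000 = $415,579.60.
Offer Y: monthly rate = 5.94%/12 = 0.0049500; payment = 701,000 × 0.0049500 / (1 − (1+0.0049500)^−300) = $4,490.88.
Total interest on Offer Y = 300 × $4,490.88 − $701,000 = $646,264.00.
Offer X is lower by $230,684.40.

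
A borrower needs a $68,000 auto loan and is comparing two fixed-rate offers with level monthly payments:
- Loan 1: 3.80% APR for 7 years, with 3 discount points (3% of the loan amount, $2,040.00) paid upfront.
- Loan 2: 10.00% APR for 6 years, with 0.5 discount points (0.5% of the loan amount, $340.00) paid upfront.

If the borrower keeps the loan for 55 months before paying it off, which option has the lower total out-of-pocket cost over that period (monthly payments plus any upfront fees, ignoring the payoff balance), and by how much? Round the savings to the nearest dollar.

Loan 1 by $16,809

Loan 1: monthly rate = 3.8%/12 = 0.0031667; payment = 68,000 × 0.0031667 / (1 − (1+0.0031667)^−84) = $923.23.
Loan 2: monthly rate = 10%/12 = 0.0083333; payment = 68,000 × 0.0083333 / (1 − (1+0.0083333)^−72) = $1,259.76.
Over 55 months: Loan 1 costs 55 × $923.23 + $2,040.00 = $52,817.65; Loan 2 costs 55 × $1,259.76 + $340.00 = $69,626.80.
Loan 1 is cheaper by $69,626.80 − $52,817.65 = $16,809.15.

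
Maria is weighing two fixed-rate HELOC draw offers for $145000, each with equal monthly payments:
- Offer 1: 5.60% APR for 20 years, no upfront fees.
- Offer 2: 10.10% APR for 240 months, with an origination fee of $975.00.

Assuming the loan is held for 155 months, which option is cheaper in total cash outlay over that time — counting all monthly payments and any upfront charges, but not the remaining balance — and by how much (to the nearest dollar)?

Offer 1: monthly rate = 5.6%/12 = 0.0046667; payment = 145,000 × 0.0046667 / (1 − (1+0.0046667)^−240) = $1,005.64.
Offer 2: at 10.10% the monthly rate is 0.0084167, so the payment is 145,000 × 0.0084167 / (1 − 1.0084167^−240) = $1,408.90.
Over 155 months: Offer 1 costs 155 × $1,005.64 = $155,874.20; Offer 2 costs 155 × $1,408.90 + $975.00 = $219,354.50.
Offer 1 is cheaper by $219,354.50 − $155,874.20 = $63,480.30.

Offer 1 by $63,480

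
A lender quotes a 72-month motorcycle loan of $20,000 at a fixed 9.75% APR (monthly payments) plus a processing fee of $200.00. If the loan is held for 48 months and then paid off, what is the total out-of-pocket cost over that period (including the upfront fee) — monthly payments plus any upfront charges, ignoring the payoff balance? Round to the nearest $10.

$17,860

Monthly rate = 9.75%/12 = 0.0081250; payment = 20,000 × 0.0081250 / (1 − (1+0.0081250)^−72) = $368.00.
Total outlay = 48 × $368.00 + $200.00 = $17,864.00.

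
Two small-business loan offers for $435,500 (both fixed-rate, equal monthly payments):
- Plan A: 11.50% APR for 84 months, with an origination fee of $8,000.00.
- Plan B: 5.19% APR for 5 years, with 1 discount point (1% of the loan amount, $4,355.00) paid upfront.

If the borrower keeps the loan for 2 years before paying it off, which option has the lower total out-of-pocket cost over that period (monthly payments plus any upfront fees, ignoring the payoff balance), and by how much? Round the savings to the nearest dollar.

Plan A: at 11.50% the monthly rate is 0.0095833, so the payment is 435,500 × 0.0095833 / (1 − 1.0095833^−84) = $7,571.80.
Plan B: at 5.19% the monthly rate is 0.0043250, so the payment is 435,500 × 0.0043250 / (1 − 1.0043250^−60) = $8,256.39.
Over 24 months: Plan A costs 24 × $7,571.80 + $8,000.00 = $189,723.20; Plan B costs 24 × $8,256.39 + $4,355.00 = $202,508.36.
Plan A is cheaper by $202,508.36 − $189,723.20 = $12,785.16.

Plan A by $12,785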